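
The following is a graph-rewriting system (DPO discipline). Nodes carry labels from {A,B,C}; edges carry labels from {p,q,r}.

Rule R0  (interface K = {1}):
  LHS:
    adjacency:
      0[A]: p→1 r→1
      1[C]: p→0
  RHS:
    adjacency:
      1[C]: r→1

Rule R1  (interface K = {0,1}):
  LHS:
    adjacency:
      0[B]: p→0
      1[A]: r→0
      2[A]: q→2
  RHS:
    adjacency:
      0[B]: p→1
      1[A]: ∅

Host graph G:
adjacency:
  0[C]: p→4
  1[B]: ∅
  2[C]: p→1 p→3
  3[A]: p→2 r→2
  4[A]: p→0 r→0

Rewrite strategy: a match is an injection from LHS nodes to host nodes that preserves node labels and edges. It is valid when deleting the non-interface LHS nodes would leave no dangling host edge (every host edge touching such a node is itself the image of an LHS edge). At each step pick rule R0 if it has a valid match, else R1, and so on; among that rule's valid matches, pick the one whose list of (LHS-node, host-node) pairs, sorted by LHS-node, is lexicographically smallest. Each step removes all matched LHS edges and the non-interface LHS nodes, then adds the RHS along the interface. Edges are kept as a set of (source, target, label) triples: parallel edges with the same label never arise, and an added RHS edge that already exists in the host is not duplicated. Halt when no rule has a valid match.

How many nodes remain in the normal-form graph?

Answer: 3

Rewrite trace:
initial: |V|=5 |E|=7  E = 0-p->4 2-p->1 2-p->3 3-p->2 3-r->2 4-p->0 4-r->0
step 1: apply R0 at {0↦3, 1↦2}  → |V|=4 |E|=5  E = 0-p->4 2-p->1 2-r->2 4-p->0 4-r->0
step 2: apply R0 at {0↦4, 1↦0}  → |V|=3 |E|=3  E = 0-r->0 2-p->1 2-r->2
final graph: no rule applies after step 2
NF nodes: {0:C, 1:B, 2:C}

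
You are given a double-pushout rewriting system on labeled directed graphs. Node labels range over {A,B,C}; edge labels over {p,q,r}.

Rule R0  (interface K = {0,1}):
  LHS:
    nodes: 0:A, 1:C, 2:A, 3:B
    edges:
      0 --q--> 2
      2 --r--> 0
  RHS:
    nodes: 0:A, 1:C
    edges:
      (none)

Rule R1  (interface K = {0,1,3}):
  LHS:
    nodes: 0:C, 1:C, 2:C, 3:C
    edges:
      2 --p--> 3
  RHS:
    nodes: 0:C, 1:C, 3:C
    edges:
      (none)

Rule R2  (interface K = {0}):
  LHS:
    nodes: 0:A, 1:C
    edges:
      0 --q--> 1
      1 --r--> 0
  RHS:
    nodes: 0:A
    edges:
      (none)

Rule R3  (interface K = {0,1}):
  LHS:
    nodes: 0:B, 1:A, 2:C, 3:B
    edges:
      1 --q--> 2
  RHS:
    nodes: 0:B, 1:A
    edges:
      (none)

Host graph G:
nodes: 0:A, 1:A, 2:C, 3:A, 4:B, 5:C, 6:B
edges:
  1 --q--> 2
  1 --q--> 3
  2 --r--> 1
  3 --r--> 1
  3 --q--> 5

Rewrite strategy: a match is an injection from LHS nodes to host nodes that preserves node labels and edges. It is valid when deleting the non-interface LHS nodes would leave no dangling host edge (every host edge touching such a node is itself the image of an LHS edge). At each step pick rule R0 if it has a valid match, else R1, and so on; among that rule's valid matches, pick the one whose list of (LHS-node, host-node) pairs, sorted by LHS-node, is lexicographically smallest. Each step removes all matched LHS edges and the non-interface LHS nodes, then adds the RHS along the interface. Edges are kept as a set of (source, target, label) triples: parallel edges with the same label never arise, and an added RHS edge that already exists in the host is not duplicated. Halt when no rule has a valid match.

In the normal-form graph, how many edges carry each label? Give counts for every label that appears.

initial: |V|=7 |E|=5  E = 1-q->2 1-q->3 2-r->1 3-r->1 3-q->5
step 1: apply R2 at {0↦1, 1↦2}  → |V|=6 |E|=3  E = 1-q->3 3-r->1 3-q->5
step 2: apply R3 at {0↦4, 1↦3, 2↦5, 3↦6}  → |V|=4 |E|=2  E = 1-q->3 3-r->1
halt: no rule applies after step 2
NF edges: [(1, 3, 'q'), (3, 1, 'r')]

Answer: q:1 r:1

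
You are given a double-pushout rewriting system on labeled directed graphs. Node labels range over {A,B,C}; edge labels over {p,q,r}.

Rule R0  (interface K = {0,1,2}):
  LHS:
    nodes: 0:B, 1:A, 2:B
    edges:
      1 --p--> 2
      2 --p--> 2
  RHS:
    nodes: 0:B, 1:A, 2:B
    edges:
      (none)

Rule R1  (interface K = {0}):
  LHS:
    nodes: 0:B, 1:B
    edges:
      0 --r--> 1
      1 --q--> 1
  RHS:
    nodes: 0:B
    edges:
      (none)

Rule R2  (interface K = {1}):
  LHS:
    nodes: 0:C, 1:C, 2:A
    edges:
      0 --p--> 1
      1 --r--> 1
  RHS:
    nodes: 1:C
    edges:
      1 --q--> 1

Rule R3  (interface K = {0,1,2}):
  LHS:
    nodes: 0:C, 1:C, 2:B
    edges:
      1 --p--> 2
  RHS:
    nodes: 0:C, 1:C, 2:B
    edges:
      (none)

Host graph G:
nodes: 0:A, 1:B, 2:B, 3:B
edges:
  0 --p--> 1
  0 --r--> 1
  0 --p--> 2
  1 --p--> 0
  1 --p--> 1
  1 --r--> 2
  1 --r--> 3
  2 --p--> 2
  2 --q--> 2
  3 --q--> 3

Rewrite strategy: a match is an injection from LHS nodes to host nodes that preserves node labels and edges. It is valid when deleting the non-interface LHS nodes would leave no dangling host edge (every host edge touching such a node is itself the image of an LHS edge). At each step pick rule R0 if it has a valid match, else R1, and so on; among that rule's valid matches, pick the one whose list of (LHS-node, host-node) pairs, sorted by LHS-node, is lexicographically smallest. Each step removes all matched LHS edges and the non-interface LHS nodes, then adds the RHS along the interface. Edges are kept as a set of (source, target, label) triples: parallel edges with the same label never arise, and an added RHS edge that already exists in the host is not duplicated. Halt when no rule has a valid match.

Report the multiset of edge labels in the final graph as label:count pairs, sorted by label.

Answer: p:1 r:1

Rewrite trace:
start.  V:4 E:10  edges: 0-p->1 0-r->1 0-p->2 1-p->0 1-p->1 1-r->2 1-r->3 2-p->2 2-q->2 3-q->3
1. fire R0 via {0↦1, 1↦0, 2↦2}  →  V:4 E:8  edges: 0-p->1 0-r->1 1-p->0 1-p->1 1-r->2 1-r->3 2-q->2 3-q->3
2. fire R0 via {0↦2, 1↦0, 2↦1}  →  V:4 E:6  edges: 0-r->1 1-p->0 1-r->2 1-r->3 2-q->2 3-q->3
3. fire R1 via {0↦1, 1↦2}  →  V:3 E:4  edges: 0-r->1 1-p->0 1-r->3 3-q->3
4. fire R1 via {0↦1, 1↦3}  →  V:2 E:2  edges: 0-r->1 1-p->0
final graph: no rule applies after step 4
NF edges: [(0, 1, 'r'), (1, 0, 'p')]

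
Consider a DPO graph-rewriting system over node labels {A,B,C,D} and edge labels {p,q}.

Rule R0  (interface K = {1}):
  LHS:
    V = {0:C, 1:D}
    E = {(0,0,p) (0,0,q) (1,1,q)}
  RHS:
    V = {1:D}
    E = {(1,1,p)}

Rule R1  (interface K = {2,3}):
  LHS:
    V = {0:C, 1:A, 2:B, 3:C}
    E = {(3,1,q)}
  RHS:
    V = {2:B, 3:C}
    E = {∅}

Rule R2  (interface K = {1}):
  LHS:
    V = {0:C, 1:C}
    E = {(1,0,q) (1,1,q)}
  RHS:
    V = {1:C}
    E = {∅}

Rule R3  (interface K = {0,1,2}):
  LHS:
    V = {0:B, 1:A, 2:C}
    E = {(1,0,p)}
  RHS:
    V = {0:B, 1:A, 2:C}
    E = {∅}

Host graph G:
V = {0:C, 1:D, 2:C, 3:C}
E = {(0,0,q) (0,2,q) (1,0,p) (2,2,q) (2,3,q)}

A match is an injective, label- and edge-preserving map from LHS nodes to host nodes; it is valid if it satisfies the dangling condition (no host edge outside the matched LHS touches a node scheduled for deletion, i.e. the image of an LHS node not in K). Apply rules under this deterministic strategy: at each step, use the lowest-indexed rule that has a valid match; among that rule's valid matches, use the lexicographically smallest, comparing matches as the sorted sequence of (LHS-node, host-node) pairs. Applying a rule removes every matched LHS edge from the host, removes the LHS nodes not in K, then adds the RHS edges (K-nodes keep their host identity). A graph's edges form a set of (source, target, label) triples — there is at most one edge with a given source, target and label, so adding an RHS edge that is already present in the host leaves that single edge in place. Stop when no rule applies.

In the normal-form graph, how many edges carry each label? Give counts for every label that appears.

start.  V:4 E:5  edges: 0-q->0 0-q->2 1-p->0 2-q->2 2-q->3
1. fire R2 via {0↦3, 1↦2}  →  V:3 E:3  edges: 0-q->0 0-q->2 1-p->0
2. fire R2 via {0↦2, 1↦0}  →  V:2 E:1  edges: 1-p->0
final graph: no rule applies after step 2
NF edges: [(1, 0, 'p')]

Answer: p:1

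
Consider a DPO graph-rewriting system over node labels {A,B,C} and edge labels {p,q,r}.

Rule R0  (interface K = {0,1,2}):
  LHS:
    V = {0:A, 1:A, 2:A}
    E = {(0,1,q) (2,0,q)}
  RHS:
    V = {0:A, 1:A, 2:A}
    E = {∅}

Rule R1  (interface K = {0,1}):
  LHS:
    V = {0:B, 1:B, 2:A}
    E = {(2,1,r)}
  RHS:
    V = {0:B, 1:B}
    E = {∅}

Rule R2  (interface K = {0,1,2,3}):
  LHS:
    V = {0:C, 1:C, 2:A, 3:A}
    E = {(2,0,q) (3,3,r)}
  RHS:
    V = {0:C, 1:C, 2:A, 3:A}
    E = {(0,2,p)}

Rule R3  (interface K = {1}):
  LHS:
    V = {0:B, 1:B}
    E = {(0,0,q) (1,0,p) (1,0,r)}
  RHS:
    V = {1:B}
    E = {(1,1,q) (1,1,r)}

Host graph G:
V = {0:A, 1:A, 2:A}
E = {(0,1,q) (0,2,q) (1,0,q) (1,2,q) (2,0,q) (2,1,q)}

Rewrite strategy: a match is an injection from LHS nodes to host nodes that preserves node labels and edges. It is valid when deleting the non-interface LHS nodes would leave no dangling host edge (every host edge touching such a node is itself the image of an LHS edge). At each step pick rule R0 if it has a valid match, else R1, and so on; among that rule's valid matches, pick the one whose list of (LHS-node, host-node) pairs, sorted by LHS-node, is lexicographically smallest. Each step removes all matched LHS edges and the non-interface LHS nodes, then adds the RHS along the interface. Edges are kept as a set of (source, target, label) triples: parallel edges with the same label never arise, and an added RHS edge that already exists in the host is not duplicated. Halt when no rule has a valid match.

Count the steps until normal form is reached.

initial: |V|=3 |E|=6  E = 0-q->1 0-q->2 1-q->0 1-q->2 2-q->0 2-q->1
step 1: apply R0 at {0↦0, 1↦1, 2↦2}  → |V|=3 |E|=4  E = 0-q->2 1-q->0 1-q->2 2-q->1
step 2: apply R0 at {0↦0, 1↦2, 2↦1}  → |V|=3 |E|=2  E = 1-q->2 2-q->1
final graph: no rule applies after step 2

Answer: 2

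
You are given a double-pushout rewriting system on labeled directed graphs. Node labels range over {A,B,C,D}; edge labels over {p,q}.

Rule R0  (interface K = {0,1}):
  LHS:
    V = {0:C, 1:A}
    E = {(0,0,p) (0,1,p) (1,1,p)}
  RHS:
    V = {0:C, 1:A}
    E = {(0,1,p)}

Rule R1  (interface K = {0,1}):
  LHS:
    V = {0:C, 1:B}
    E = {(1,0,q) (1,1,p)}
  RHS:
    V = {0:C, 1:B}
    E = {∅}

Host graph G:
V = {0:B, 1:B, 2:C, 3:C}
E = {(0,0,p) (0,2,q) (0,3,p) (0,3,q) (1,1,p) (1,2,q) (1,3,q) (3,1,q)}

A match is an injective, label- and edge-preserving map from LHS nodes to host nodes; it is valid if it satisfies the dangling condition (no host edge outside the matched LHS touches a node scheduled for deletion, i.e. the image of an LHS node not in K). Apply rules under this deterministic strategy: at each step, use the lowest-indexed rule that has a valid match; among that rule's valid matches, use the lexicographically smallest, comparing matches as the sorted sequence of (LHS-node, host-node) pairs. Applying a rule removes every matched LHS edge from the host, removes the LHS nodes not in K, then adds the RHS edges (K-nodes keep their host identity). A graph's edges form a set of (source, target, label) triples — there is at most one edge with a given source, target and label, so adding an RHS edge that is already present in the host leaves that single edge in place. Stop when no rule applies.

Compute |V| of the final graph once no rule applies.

initial: |V|=4 |E|=8  E = 0-p->0 0-q->2 0-p->3 0-q->3 1-p->1 1-q->2 1-q->3 3-q->1
step 1: apply R1 at {0↦2, 1↦0}  → |V|=4 |E|=6  E = 0-p->3 0-q->3 1-p->1 1-q->2 1-q->3 3-q->1
step 2: apply R1 at {0↦2, 1↦1}  → |V|=4 |E|=4  E = 0-p->3 0-q->3 1-q->3 3-q->1
final graph: no rule applies after step 2
NF nodes: {0:B, 1:B, 2:C, 3:C}

Answer: 4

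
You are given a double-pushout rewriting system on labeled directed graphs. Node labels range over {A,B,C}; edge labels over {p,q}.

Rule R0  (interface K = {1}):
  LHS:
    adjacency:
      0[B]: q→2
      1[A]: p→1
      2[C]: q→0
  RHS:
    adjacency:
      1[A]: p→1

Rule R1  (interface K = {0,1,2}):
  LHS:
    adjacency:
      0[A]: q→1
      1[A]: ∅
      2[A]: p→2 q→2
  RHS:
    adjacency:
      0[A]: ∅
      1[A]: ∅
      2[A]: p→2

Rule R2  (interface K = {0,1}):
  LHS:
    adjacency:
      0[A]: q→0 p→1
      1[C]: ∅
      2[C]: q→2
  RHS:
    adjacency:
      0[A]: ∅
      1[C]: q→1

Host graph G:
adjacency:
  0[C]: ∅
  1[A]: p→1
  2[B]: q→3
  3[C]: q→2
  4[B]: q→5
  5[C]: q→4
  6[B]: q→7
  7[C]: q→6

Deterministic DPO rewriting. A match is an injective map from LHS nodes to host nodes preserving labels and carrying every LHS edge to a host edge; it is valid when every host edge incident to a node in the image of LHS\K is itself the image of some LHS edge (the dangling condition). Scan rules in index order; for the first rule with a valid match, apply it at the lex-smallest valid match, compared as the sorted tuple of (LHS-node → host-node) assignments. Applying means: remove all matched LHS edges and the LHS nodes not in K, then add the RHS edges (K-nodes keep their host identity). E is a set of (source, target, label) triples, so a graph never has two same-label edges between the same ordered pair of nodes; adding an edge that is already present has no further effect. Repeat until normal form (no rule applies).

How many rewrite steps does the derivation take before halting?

Answer: 3

Rewrite trace:
start.  V:8 E:7  edges: 1-p->1 2-q->3 3-q->2 4-q->5 5-q->4 6-q->7 7-q->6
1. fire R0 via {0↦2, 1↦1, 2↦3}  →  V:6 E:5  edges: 1-p->1 4-q->5 5-q->4 6-q->7 7-q->6
2. fire R0 via {0↦4, 1↦1, 2↦5}  →  V:4 E:3  edges: 1-p->1 6-q->7 7-q->6
3. fire R0 via {0↦6, 1↦1, 2↦7}  →  V:2 E:1  edges: 1-p->1
normal form: no rule applies after step 3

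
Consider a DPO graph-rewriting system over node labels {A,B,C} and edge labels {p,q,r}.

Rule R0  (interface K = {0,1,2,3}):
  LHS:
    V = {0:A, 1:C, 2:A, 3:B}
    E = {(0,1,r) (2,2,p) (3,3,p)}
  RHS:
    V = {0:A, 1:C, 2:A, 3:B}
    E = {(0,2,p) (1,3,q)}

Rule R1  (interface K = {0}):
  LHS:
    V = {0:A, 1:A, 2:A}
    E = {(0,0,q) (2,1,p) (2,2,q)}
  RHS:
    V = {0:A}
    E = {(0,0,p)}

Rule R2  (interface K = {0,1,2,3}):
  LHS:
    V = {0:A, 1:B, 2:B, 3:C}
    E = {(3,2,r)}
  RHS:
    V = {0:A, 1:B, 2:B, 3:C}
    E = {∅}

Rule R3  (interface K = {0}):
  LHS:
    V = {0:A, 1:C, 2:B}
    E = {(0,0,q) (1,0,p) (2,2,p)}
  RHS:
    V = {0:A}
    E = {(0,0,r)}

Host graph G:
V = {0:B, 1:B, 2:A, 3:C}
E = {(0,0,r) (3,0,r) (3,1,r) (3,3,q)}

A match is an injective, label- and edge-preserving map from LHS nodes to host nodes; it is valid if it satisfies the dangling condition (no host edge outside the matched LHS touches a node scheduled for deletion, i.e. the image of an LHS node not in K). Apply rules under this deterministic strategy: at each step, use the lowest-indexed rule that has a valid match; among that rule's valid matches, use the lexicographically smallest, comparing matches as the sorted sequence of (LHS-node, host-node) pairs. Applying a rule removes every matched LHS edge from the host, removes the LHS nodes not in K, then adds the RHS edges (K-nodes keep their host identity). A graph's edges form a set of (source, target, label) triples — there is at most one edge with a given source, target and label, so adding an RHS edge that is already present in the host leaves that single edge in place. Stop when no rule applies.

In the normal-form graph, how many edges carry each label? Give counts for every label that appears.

Answer: q:1 r:1

Steps:
start.  V:4 E:4  edges: 0-r->0 3-r->0 3-r->1 3-q->3
1. fire R2 via {0↦2, 1↦0, 2↦1, 3↦3}  →  V:4 E:3  edges: 0-r->0 3-r->0 3-q->3
2. fire R2 via {0↦2, 1↦1, 2↦0, 3↦3}  →  V:4 E:2  edges: 0-r->0 3-q->3
final graph: no rule applies after step 2
NF edges: [(0, 0, 'r'), (3, 3, 'q')]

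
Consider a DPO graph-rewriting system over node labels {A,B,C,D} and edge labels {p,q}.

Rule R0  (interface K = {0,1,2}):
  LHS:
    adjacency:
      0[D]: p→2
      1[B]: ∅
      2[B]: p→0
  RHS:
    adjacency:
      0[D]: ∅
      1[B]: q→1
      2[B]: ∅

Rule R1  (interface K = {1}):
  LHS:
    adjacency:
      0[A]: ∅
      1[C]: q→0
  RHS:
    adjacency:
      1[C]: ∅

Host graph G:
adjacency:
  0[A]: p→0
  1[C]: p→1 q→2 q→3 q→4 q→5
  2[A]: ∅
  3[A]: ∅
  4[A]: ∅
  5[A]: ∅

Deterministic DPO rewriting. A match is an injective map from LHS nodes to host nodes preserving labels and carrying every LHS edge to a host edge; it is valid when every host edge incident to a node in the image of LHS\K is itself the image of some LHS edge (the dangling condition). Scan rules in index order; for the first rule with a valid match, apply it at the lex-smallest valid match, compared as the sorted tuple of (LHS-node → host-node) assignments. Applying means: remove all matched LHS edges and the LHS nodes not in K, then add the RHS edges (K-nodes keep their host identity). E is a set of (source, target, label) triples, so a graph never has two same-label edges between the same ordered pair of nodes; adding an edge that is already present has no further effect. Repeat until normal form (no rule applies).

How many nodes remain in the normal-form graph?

Answer: 2

Rewrite trace:
initial: |V|=6 |E|=6  E = 0-p->0 1-p->1 1-q->2 1-q->3 1-q->4 1-q->5
step 1: apply R1 at {0↦2, 1↦1}  → |V|=5 |E|=5  E = 0-p->0 1-p->1 1-q->3 1-q->4 1-q->5
step 2: apply R1 at {0↦3, 1↦1}  → |V|=4 |E|=4  E = 0-p->0 1-p->1 1-q->4 1-q->5
step 3: apply R1 at {0↦4, 1↦1}  → |V|=3 |E|=3  E = 0-p->0 1-p->1 1-q->5
step 4: apply R1 at {0↦5, 1↦1}  → |V|=2 |E|=2  E = 0-p->0 1-p->1
halt: no rule applies after step 4
NF nodes: {0:A, 1:C}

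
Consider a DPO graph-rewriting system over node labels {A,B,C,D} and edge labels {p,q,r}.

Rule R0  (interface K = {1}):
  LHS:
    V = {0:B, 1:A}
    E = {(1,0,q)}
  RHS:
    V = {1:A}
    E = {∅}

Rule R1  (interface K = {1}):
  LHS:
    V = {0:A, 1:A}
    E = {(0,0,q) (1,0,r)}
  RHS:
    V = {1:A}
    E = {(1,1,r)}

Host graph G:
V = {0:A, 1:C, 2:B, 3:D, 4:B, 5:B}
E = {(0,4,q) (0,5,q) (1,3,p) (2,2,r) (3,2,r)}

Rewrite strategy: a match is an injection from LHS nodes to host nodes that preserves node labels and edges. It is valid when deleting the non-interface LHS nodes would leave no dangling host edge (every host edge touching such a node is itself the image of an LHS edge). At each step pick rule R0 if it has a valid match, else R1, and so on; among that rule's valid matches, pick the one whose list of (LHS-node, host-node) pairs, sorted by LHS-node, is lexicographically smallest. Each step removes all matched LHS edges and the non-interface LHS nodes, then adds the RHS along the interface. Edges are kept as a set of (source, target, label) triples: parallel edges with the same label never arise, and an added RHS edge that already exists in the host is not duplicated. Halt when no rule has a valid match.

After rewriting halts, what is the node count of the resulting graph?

Answer: 4

Steps:
start.  V:6 E:5  edges: 0-q->4 0-q->5 1-p->3 2-r->2 3-r->2
1. fire R0 via {0↦4, 1↦0}  →  V:5 E:4  edges: 0-q->5 1-p->3 2-r->2 3-r->2
2. fire R0 via {0↦5, 1↦0}  →  V:4 E:3  edges: 1-p->3 2-r->2 3-r->2
normal form: no rule applies after step 2
NF nodes: {0:A, 1:C, 2:B, 3:D}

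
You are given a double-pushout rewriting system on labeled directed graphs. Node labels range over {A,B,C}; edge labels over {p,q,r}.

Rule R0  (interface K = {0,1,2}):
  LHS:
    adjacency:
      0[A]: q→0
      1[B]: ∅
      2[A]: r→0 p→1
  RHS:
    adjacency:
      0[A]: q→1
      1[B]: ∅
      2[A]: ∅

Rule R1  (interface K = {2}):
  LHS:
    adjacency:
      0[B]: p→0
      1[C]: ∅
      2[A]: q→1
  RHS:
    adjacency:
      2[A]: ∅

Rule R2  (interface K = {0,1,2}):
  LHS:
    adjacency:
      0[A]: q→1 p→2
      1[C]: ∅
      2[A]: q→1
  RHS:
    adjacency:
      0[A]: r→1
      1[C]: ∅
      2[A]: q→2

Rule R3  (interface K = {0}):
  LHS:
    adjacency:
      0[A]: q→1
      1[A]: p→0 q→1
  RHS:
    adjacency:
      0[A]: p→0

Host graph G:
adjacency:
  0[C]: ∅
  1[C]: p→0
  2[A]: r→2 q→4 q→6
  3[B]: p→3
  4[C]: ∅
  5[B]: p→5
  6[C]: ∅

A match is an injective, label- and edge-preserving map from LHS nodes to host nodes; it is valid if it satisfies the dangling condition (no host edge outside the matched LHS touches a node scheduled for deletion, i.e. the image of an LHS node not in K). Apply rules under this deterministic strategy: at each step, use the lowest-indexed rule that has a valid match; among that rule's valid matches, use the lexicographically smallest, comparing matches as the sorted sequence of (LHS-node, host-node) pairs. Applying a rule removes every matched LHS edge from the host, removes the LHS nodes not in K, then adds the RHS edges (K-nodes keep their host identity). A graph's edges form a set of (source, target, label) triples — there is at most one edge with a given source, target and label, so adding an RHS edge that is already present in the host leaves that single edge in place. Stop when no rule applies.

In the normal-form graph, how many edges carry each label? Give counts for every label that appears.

start.  V:7 E:6  edges: 1-p->0 2-r->2 2-q->4 2-q->6 3-p->3 5-p->5
1. fire R1 via {0↦3, 1↦4, 2↦2}  →  V:5 E:4  edges: 1-p->0 2-r->2 2-q->6 5-p->5
2. fire R1 via {0↦5, 1↦6, 2↦2}  →  V:3 E:2  edges: 1-p->0 2-r->2
normal form: no rule applies after step 2
NF edges: [(1, 0, 'p'), (2, 2, 'r')]

Answer: p:1 r:1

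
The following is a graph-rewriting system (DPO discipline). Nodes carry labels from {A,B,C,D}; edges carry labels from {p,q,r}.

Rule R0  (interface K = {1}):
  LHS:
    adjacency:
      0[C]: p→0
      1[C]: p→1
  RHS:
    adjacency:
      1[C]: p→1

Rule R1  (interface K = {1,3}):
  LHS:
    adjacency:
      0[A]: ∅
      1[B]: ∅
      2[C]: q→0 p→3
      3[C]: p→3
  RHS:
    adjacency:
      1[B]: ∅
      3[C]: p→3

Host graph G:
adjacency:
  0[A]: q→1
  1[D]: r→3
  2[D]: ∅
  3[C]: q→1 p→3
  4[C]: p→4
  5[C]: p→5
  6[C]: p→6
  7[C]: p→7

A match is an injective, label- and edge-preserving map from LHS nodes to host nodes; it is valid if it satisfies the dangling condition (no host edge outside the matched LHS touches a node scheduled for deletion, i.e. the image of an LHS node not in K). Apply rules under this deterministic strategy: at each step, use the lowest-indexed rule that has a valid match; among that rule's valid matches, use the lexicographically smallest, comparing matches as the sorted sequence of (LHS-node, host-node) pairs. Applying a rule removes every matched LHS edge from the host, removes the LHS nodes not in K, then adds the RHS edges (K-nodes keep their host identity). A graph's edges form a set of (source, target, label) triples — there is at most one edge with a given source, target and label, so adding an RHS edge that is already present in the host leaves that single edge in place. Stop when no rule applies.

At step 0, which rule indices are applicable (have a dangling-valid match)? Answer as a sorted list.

Answer: [R0]

Rewrite trace:
R0: 16 valid matches — {0↦4, 1↦3}, {0↦4, 1↦5}, {0↦4, 1↦6} (+13 more)
R1: no valid match — LHS pattern not found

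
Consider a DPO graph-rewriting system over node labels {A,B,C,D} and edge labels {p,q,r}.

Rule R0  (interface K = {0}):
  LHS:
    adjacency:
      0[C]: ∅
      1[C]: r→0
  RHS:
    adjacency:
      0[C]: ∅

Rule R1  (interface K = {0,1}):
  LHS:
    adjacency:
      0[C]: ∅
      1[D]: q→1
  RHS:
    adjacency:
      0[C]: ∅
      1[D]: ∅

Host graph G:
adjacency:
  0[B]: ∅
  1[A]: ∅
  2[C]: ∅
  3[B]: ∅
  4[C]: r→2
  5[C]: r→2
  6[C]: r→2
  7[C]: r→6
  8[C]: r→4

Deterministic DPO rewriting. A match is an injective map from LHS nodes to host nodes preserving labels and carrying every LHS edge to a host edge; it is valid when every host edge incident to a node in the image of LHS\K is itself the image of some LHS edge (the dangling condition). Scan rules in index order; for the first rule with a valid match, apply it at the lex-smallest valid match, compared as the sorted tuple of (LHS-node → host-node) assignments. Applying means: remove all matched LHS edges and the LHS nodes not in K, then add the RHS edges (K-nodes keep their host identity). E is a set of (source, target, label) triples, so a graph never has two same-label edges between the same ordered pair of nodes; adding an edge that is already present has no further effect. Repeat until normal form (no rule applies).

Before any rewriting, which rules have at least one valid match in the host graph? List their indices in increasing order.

Answer: [R0]

Derivation:
R0: 3 valid matches — {0↦2, 1↦5}, {0↦4, 1↦8}, {0↦6, 1↦7}
R1: no valid match — LHS pattern not found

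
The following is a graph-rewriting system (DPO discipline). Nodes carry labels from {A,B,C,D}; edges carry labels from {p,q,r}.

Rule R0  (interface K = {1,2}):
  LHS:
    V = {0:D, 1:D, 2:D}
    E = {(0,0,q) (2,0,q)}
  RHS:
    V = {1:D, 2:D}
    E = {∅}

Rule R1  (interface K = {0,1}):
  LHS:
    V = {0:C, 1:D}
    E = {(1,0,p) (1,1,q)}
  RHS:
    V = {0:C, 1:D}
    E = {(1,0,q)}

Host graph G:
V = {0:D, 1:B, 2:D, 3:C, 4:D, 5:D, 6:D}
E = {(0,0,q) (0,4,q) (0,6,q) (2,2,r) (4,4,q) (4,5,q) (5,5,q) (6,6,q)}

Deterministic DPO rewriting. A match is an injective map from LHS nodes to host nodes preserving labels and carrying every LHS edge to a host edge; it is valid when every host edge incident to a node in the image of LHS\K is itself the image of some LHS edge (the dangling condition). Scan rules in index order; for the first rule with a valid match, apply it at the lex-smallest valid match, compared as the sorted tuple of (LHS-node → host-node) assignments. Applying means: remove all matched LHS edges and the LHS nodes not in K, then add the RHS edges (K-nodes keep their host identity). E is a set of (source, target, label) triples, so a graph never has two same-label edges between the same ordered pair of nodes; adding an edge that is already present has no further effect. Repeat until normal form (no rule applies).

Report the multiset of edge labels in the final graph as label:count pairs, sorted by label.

Answer: q:1 r:1

Rewrite trace:
start.  V:7 E:8  edges: 0-q->0 0-q->4 0-q->6 2-r->2 4-q->4 4-q->5 5-q->5 6-q->6
1. fire R0 via {0↦5, 1↦0, 2↦4}  →  V:6 E:6  edges: 0-q->0 0-q->4 0-q->6 2-r->2 4-q->4 6-q->6
2. fire R0 via {0↦4, 1↦2, 2↦0}  →  V:5 E:4  edges: 0-q->0 0-q->6 2-r->2 6-q->6
3. fire R0 via {0↦6, 1↦2, 2↦0}  →  V:4 E:2  edges: 0-q->0 2-r->2
normal form: no rule applies after step 3
NF edges: [(0, 0, 'q'), (2, 2, 'r')]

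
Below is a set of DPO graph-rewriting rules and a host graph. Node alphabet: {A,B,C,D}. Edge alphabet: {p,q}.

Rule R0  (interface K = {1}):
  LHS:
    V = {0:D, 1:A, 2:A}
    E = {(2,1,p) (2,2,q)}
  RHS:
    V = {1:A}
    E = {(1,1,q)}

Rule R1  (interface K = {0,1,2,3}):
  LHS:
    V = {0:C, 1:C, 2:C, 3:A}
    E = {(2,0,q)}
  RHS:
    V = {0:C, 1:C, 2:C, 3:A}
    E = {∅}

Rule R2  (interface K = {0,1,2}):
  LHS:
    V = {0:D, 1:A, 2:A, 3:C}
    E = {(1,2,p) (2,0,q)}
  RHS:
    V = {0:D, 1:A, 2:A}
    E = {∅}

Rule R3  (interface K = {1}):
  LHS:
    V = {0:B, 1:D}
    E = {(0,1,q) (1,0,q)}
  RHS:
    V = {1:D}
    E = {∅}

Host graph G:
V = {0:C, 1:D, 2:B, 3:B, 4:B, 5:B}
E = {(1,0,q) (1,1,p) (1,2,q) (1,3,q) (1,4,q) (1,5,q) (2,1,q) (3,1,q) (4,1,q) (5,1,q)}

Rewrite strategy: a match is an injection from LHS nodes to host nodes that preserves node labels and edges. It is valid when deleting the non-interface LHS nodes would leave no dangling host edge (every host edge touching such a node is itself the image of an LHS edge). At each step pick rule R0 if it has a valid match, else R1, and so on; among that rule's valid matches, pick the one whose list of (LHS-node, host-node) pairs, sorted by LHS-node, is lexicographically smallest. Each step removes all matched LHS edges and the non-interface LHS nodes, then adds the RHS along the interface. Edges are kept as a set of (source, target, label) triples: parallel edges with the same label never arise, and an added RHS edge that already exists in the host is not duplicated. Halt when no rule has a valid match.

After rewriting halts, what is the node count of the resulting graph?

Answer: 2

Derivation:
start.  V:6 E:10  edges: 1-q->0 1-p->1 1-q->2 1-q->3 1-q->4 1-q->5 2-q->1 3-q->1 4-q->1 5-q->1
1. fire R3 via {0↦2, 1↦1}  →  V:5 E:8  edges: 1-q->0 1-p->1 1-q->3 1-q->4 1-q->5 3-q->1 4-q->1 5-q->1
2. fire R3 via {0↦3, 1↦1}  →  V:4 E:6  edges: 1-q->0 1-p->1 1-q->4 1-q->5 4-q->1 5-q->1
3. fire R3 via {0↦4, 1↦1}  →  V:3 E:4  edges: 1-q->0 1-p->1 1-q->5 5-q->1
4. fire R3 via {0↦5, 1↦1}  →  V:2 E:2  edges: 1-q->0 1-p->1
normal form: no rule applies after step 4
NF nodes: {0:C, 1:D}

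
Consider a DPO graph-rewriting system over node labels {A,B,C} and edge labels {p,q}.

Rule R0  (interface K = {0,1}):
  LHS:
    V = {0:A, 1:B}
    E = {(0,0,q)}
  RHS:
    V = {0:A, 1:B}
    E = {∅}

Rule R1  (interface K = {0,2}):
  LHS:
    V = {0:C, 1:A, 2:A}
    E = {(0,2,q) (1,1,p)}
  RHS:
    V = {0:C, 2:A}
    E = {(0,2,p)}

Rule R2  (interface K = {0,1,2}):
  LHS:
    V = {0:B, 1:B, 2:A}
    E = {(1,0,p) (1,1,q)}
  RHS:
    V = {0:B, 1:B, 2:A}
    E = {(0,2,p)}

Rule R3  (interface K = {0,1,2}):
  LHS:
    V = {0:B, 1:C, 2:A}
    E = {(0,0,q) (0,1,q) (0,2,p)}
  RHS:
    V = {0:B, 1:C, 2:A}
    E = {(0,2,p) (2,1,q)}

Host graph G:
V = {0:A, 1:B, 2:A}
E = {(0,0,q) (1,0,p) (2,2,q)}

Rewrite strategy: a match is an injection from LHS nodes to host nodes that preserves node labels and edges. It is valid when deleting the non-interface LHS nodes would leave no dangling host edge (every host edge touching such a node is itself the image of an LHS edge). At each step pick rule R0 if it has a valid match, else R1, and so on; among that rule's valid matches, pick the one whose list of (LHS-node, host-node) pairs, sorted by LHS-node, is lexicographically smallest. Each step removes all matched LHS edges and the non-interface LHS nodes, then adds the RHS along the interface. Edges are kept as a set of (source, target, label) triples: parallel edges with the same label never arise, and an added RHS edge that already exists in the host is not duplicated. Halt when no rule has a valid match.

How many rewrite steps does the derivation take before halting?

start.  V:3 E:3  edges: 0-q->0 1-p->0 2-q->2
1. fire R0 via {0↦0, 1↦1}  →  V:3 E:2  edges: 1-p->0 2-q->2
2. fire R0 via {0↦2, 1↦1}  →  V:3 E:1  edges: 1-p->0
final graph: no rule applies after step 2

Answer: 2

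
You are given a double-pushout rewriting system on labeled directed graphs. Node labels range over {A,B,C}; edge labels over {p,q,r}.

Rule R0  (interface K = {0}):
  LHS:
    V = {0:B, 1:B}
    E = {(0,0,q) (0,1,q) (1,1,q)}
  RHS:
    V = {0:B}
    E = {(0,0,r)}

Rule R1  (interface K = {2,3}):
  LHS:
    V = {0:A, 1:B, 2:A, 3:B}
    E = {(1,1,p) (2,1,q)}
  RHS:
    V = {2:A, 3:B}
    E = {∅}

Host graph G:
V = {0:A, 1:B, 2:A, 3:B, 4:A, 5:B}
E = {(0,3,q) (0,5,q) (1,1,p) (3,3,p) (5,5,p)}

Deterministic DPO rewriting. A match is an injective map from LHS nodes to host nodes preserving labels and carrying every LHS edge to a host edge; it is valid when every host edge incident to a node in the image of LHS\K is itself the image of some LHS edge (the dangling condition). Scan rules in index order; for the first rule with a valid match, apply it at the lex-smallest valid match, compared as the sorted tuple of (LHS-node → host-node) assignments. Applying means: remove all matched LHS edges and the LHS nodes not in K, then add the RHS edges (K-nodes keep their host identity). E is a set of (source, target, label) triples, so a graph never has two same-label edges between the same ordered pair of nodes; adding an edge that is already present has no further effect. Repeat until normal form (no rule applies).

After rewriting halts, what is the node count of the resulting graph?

initial: |V|=6 |E|=5  E = 0-q->3 0-q->5 1-p->1 3-p->3 5-p->5
step 1: apply R1 at {0↦2, 1↦3, 2↦0, 3↦1}  → |V|=4 |E|=3  E = 0-q->5 1-p->1 5-p->5
step 2: apply R1 at {0↦4, 1↦5, 2↦0, 3↦1}  → |V|=2 |E|=1  E = 1-p->1
final graph: no rule applies after step 2
NF nodes: {0:A, 1:B}

Answer: 2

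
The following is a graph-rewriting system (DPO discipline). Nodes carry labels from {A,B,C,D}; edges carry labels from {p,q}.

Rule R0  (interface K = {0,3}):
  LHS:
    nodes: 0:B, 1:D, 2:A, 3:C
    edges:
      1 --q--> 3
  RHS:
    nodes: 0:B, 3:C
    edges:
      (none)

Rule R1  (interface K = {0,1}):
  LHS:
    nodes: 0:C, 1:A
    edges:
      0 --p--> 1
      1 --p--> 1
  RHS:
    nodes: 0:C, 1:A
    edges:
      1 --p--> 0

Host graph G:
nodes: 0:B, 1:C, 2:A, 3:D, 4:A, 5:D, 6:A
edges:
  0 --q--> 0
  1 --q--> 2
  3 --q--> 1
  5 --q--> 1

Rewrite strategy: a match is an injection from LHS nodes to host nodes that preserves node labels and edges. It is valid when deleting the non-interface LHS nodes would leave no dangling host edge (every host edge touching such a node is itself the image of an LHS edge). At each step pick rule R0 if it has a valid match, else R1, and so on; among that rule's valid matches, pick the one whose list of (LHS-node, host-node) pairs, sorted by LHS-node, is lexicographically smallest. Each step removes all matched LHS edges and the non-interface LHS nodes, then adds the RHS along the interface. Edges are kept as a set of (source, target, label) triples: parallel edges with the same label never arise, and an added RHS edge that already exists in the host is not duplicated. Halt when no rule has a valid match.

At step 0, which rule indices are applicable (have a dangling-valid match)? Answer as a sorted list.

R0: 4 valid matches — {0↦0, 1↦3, 2↦4, 3↦1}, {0↦0, 1↦3, 2↦6, 3↦1}, {0↦0, 1↦5, 2↦4, 3↦1} (+1 more)
R1: no valid match — LHS pattern not found

Answer: [R0]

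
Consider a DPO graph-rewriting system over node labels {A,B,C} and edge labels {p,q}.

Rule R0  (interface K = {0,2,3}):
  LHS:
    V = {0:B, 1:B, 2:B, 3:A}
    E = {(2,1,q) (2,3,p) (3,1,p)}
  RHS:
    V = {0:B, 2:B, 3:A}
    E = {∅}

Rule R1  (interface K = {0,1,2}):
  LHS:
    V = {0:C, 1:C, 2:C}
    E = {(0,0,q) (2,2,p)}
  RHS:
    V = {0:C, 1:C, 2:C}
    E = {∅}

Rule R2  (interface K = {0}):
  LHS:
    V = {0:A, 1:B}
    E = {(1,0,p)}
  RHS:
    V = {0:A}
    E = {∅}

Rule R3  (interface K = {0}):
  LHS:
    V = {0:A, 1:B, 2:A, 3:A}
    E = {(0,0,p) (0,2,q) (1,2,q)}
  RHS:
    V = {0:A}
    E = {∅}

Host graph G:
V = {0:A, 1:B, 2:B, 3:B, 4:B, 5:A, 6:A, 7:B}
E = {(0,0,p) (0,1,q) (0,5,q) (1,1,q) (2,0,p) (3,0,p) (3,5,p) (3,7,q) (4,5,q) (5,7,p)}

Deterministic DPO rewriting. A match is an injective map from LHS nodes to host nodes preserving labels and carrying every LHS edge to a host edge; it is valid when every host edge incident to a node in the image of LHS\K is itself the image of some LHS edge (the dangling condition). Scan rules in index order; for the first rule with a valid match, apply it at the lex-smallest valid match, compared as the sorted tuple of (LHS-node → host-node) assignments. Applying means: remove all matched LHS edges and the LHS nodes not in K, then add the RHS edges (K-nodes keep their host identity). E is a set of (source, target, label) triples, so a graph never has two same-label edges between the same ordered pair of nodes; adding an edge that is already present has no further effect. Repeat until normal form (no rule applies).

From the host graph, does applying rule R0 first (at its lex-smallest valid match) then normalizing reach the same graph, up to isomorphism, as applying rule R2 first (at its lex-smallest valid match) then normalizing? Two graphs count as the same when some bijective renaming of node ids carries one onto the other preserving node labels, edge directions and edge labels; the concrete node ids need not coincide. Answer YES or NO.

branch R0-first: apply at {0↦1, 1↦7, 2↦3, 3↦5} → |E|=7, then 3 more step(s) → NF |V|=2 |E|=2 V={0:A, 1:B} E=0-q->1 1-q->1
branch R2-first: apply at {0↦0, 1↦2} → |E|=9, then 3 more step(s) → NF |V|=2 |E|=2 V={0:A, 1:B} E=0-q->1 1-q->1
graphs isomorphic (equal up to label-preserving node renaming)

Answer: YES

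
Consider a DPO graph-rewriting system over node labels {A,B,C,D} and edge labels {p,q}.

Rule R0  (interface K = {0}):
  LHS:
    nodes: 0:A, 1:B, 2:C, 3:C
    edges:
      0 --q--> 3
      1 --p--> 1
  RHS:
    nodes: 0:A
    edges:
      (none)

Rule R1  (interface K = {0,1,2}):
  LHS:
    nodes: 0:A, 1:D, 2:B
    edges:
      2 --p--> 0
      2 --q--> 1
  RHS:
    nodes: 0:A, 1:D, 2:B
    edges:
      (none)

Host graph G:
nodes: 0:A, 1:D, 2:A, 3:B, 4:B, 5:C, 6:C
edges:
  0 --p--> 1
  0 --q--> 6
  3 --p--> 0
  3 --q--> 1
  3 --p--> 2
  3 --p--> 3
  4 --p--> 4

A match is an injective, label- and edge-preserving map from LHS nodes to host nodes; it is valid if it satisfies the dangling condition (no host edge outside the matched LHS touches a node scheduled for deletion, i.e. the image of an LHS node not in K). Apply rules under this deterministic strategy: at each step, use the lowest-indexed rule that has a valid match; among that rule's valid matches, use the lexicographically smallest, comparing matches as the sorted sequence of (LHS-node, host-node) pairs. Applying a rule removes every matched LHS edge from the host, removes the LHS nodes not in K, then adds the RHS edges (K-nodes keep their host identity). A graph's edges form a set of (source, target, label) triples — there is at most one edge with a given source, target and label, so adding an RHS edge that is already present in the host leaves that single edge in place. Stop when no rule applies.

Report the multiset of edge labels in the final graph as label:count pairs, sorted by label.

Answer: p:3

Steps:
start.  V:7 E:7  edges: 0-p->1 0-q->6 3-p->0 3-q->1 3-p->2 3-p->3 4-p->4
1. fire R0 via {0↦0, 1↦4, 2↦5, 3↦6}  →  V:4 E:5  edges: 0-p->1 3-p->0 3-q->1 3-p->2 3-p->3
2. fire R1 via {0↦0, 1↦1, 2↦3}  →  V:4 E:3  edges: 0-p->1 3-p->2 3-p->3
final graph: no rule applies after step 2
NF edges: [(0, 1, 'p'), (3, 2, 'p'), (3, 3, 'p')]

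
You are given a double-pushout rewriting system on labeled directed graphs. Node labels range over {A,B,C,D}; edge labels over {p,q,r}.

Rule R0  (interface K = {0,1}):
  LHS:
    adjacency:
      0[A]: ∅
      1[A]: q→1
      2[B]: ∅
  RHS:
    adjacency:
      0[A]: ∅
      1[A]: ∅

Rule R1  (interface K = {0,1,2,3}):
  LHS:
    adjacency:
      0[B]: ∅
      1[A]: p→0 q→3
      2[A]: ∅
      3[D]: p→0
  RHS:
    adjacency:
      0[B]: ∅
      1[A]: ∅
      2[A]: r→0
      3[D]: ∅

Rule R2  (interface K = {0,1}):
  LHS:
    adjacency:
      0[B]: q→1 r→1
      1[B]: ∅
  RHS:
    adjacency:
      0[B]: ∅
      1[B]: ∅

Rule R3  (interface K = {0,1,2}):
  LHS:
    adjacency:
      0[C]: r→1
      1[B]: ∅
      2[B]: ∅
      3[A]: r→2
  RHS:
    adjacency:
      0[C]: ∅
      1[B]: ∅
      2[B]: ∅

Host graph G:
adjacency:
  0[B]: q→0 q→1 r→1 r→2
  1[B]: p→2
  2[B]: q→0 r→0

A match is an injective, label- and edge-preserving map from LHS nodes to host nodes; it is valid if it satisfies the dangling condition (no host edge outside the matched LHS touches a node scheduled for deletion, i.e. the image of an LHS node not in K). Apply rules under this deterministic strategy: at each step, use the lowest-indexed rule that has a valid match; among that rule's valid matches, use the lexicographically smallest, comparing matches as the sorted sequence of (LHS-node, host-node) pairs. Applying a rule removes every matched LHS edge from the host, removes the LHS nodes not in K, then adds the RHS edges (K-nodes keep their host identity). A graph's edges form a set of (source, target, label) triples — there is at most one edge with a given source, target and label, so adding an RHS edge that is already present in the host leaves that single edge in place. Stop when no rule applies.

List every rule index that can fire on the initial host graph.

Answer: [R2]

Steps:
R0: no valid match — LHS pattern not found
R1: no valid match — LHS pattern not found
R2: 2 valid matches — {0↦0, 1↦1}, {0↦2, 1↦0}
R3: no valid match — LHS pattern not found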